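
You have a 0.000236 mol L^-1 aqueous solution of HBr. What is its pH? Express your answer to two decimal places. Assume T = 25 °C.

HBr is a strong acid and dissociates completely, so [H+] = 0.000236 M.
pH = -log(0.000236) = 3.63

pH = 3.63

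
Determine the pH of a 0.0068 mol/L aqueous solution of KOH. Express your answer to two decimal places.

KOH is a strong base; [OH-] = 0.0068 M.
pOH = -log(0.0068) = 2.17
pH = 14.00 - 2.17 = 11.83

pH = 11.83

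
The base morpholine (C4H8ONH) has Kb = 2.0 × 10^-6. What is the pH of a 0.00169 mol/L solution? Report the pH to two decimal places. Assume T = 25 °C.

C4H8ONH + H2O ⇌ C4H8ONH2+ + OH-
From the ICE table, Kb = x²/(0.00169 − x) = 2.0 × 10^-6.
Assume x ≪ 0.00169: x ≈ √(2.0 × 10^-6 × 0.00169) = 5.81 × 10^-5 M
Check: 3.4% ionized — well under 5%, approximation valid.
pOH = 4.24, so pH = 14.00 − pOH = 9.76

pH = 9.76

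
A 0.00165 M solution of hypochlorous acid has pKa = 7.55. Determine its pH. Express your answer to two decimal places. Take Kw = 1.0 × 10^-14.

HOCl ⇌ OCl- + H+
Ka = 10^(−7.55) = 2.82 × 10^-8
Ka = x²/(0.00165 − x) = 2.82 × 10^-8
Since Ka ≪ C₀, x ≈ √(Ka·C₀) = 6.82 × 10^-6 M.
pH = −log(6.82 × 10^-6) = 5.17

pH = 5.17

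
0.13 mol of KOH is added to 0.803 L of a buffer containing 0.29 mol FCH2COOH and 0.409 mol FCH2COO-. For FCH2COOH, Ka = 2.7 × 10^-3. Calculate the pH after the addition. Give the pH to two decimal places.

pH = 3.10

After neutralization: n(FCH2COOH) = 0.16 mol, n(FCH2COO-) = 0.539 mol.
pKa = −log(2.7 × 10^-3) = 2.569
pH = pKa + log(n_FCH2COO-/n_FCH2COOH) = 2.569 + log(0.539/0.16) = 2.569 + (+0.527)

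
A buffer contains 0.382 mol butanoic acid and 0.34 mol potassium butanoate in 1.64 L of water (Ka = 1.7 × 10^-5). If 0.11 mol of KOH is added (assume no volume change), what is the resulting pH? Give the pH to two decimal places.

pH = 4.99

OH- converts CH3(CH2)2COOH to CH3(CH2)2COO-: CH3(CH2)2COOH → 0.272 mol, CH3(CH2)2COO- → 0.45 mol.
pKa = −log(1.7 × 10^-5) = 4.770
pH = pKa + log(n_CH3(CH2)2COO-/n_CH3(CH2)2COOH) = 4.770 + log(0.45/0.272) = 4.770 + (+0.219)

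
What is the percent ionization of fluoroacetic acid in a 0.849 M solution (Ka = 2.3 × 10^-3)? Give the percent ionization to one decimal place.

FCH2COOH ⇌ FCH2COO- + H+; let x = [H+] at equilibrium.
Solve x² + 0.0023x − 0.00195 = 0 → x = 4.31 × 10^-2 M
% ionization = x/C₀ × 100% = 4.31 × 10^-2/0.849 × 100% = 5.1%

5.1%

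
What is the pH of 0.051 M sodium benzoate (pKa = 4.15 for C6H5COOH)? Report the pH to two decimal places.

pH = 8.43

C6H5COO- is the conjugate base of the weak acid C6H5COOH.
Ka = 10^(−4.15) = 7.08 × 10^-5
Kb = Kw/Ka = 1.0×10^-14 / 7.08 × 10^-5 = 1.41 × 10^-10
From the ICE table, Kb = x²/(0.051 − x) = 1.41 × 10^-10.
Assume x ≪ 0.051: x ≈ √(1.41 × 10^-10 × 0.051) = 2.68 × 10^-6 M
(x/C₀ = 0.0053% < 5%, so the approximation holds.)
pOH = −log(2.68 × 10^-6) = 5.57; pH = 14.00 − 5.57 = 8.43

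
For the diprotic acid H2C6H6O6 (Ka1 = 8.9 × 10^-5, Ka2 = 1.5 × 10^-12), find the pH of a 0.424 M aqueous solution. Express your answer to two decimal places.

Ka1 ≫ Ka2, so treat the first dissociation as the only significant source of H+.
Ka1 = x²/(0.424 − x) = 8.9 × 10^-5
x ≈ √(8.9 × 10^-5 × 0.424) = 6.14 × 10^-3 M
pH = −log(6.14 × 10^-3) = 2.21

pH = 2.21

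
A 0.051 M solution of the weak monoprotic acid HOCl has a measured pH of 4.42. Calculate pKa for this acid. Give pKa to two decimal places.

[H+] = 10^(-4.42) = 3.80 × 10^-5 M
At equilibrium [HA] = 0.051 − 3.80 × 10^-5 = 5.10 × 10^-2 M
Ka = [H+][A-]/[HA] = (3.80 × 10^-5)² / 5.10 × 10^-2 = 2.83 × 10^-8
pKa = -log(2.83 × 10^-8) = 7.55

pKa = 7.55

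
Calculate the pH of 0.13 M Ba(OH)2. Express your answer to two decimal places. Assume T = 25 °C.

pH = 13.41

Ba(OH)2 is a strong base (each formula unit releases 2 OH-); [OH-] = 0.26 M.
pOH = -log(0.26) = 0.59
pH = 14.00 - 0.59 = 13.41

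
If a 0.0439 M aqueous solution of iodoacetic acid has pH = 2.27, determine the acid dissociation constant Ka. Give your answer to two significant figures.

Ka = 7.5 × 10^-4

[H+] = 10^(-2.27) = 5.37 × 10^-3 M
At equilibrium [HA] = 0.0439 − 5.37 × 10^-3 = 3.85 × 10^-2 M
Ka = [H+][A-]/[HA] = (5.37 × 10^-3)² / 3.85 × 10^-2 = 7.5 × 10^-4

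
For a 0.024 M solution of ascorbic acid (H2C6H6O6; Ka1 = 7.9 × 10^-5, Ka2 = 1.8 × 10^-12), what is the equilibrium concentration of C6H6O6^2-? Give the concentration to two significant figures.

1.8 × 10^-12 M

First ionization gives [H+] ≈ [HC6H6O6-] = 1.34 × 10^-3 M.
Second step: Ka2 = [H+][C6H6O6^2-]/[HC6H6O6-] ≈ [C6H6O6^2-] (since [H+] ≈ [HC6H6O6-]).
So [C6H6O6^2-] ≈ Ka2.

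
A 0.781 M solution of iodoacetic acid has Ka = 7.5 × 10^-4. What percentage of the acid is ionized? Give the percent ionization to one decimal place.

3.1%

ICH2COOH ⇌ ICH2COO- + H+; let x = [H+] at equilibrium.
x ≈ √(Ka·C₀) = √(7.5 × 10^-4 × 0.781) = 2.42 × 10^-2 M
% ionization = x/C₀ × 100% = 2.42 × 10^-2/0.781 × 100% = 3.1%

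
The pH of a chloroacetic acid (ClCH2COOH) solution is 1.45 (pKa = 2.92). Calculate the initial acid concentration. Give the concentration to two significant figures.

C₀ = 1.1 M

[H+] = 10^(-1.45) = 3.55 × 10^-2 M = x
Ka = 10^(−2.92) = 1.20 × 10^-3
Ka = x²/(C₀ − x) ⇒ C₀ = x + x²/Ka
C₀ = 3.55 × 10^-2 + (3.55 × 10^-2)²/(1.20 × 10^-3) = 1.09 M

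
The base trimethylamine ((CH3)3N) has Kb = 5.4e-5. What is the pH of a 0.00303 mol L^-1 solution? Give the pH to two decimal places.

(CH3)3N + H2O ⇌ (CH3)3NH+ + OH-
Kb = [OH-]²/(0.00303 − [OH-]) = 5.4 × 10^-5
[OH-] is not negligible relative to C₀; solve [OH-]² + 5.4e-05·[OH-] − 1.64e-07 = 0.
[OH-] = (−Kb + √(Kb² + 4·Kb·C₀))/2 = 3.78 × 10^-4 M
pOH = −log(3.78 × 10^-4) = 3.42; pH = 14.00 − 3.42 = 10.58

pH = 10.58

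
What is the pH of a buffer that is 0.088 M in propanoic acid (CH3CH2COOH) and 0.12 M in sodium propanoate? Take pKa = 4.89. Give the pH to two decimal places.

pH = pKa + log([A⁻]/[HA]) = 4.89 + log(0.12/0.088)
pH = 4.89 + (+0.135) = 5.02

pH = 5.02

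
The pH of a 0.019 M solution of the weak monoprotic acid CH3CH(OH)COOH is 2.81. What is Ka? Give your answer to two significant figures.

Ka = 1.4 × 10^-4

[H+] = 10^(-2.81) = 1.55 × 10^-3 M
At equilibrium [HA] = 0.019 − 1.55 × 10^-3 = 1.75 × 10^-2 M
Ka = [H+][A-]/[HA] = (1.55 × 10^-3)² / 1.75 × 10^-2 = 1.4 × 10^-4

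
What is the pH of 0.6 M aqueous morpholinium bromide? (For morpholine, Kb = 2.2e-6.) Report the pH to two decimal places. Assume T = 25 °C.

pH = 4.28

C4H8ONH2+ is the conjugate acid of the weak base C4H8ONH.
Ka = Kw/Kb = 1.0×10^-14 / 2.2 × 10^-6 = 4.55 × 10^-9
Ka = [H+]²/(0.6 − [H+]) = 4.55 × 10^-9
Neglecting [H+] in the denominator: [H+] = √(4.55 × 10^-9 × 0.6) = 5.22 × 10^-5 M
pH = −log(5.22 × 10^-5) = 4.28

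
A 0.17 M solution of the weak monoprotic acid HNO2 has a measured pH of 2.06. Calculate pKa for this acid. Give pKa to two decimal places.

pKa = 3.33

[H+] = 10^(-2.06) = 8.71 × 10^-3 M
At equilibrium [HA] = 0.17 − 8.71 × 10^-3 = 1.61 × 10^-1 M
Ka = [H+][A-]/[HA] = (8.71 × 10^-3)² / 1.61 × 10^-1 = 4.71 × 10^-4
pKa = -log(4.71 × 10^-4) = 3.33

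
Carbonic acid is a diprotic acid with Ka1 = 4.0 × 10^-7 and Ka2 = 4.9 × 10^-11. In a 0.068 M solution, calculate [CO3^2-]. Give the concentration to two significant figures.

First ionization gives [H+] ≈ [HCO3-] = 1.65 × 10^-4 M.
Second step: Ka2 = [H+][CO3^2-]/[HCO3-] ≈ [CO3^2-] (since [H+] ≈ [HCO3-]).
So [CO3^2-] ≈ Ka2.

4.9 × 10^-11 M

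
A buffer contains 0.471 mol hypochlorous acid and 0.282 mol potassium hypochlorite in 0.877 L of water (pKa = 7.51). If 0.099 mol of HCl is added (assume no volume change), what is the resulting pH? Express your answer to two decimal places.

pH = 7.02

Added H+ converts OCl- to HOCl: HOCl → 0.57 mol, OCl- → 0.183 mol.
pH = pKa + log(n_OCl-/n_HOCl) = 7.51 + log(0.183/0.57) = 7.51 + (-0.493)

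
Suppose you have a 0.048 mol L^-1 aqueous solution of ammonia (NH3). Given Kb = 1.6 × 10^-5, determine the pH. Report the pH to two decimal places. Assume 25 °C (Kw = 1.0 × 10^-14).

NH3 + H2O ⇌ NH4+ + OH-
From the ICE table, Kb = [OH-]²/(0.048 − [OH-]) = 1.6 × 10^-5.
Assume [OH-] ≪ 0.048: [OH-] ≈ √(1.6 × 10^-5 × 0.048) = 8.76 × 10^-4 M
Check: 1.8% ionized — well under 5%, approximation valid.
pOH = 3.06, so pH = 14.00 − pOH = 10.94

pH = 10.94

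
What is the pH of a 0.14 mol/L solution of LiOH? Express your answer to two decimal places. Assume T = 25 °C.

pH = 13.15

LiOH is a strong base; [OH-] = 0.14 M.
pOH = -log(0.14) = 0.85
pH = 14.00 - 0.85 = 13.15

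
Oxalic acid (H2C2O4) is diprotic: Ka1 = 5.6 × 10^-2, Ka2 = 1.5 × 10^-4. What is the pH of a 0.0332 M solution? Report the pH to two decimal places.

pH = 1.63

Since Ka1 ≫ Ka2, the first ionization dominates [H+].
Ka1 = x²/(0.0332 − x) = 5.6 × 10^-2
Solving the quadratic: x = (−Ka1 + √(Ka1² + 4·Ka1·C₀))/2 = 2.34 × 10^-2 M
pH = −log(2.34 × 10^-2) = 1.63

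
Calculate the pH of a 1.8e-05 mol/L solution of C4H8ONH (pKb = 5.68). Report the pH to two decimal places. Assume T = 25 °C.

C4H8ONH + H2O ⇌ C4H8ONH2+ + OH-
Kb = 10^(−5.68) = 2.09 × 10^-6
Let x = [OH-] at equilibrium. Kb = x²/(1.8e-05 − x).
Here C₀/Kb ≈ 8.61, so the small-x approximation fails. Use the quadratic:
x = (−Kb + √(Kb² + 4·Kb·C₀))/2 = 5.18 × 10^-6 M
pOH = −log(5.18 × 10^-6) = 5.29; pH = 14.00 − 5.29 = 8.71

pH = 8.71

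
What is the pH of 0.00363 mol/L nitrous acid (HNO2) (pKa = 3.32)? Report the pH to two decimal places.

HNO2 ⇌ NO2- + H+
Ka = 10^(−3.32) = 4.79 × 10^-4
Ka = [H+]²/(0.00363 − [H+]) = 4.79 × 10^-4
[H+] is not negligible relative to C₀; solve [H+]² + 0.000479·[H+] − 1.74e-06 = 0.
[H+] = (−Ka + √(Ka² + 4·Ka·C₀))/2 = 1.10 × 10^-3 M
pH = −log(1.10 × 10^-3) = 2.96

pH = 2.96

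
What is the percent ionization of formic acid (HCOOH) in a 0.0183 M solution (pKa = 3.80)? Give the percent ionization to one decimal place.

HCOOH ⇌ HCOO- + H+; let x = [H+] at equilibrium.
Ka = 10^(−3.80) = 1.58 × 10^-4
Ka = x²/(C₀ − x); solving the quadratic gives x = 1.62 × 10^-3 M.
Fraction ionized = 1.62 × 10^-3 / 0.0183 = 0.0885 → 8.9%

8.9%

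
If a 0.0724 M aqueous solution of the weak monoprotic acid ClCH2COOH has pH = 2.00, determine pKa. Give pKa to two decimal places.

[H+] = 10^(-2.00) = 1.00 × 10^-2 M
At equilibrium [HA] = 0.0724 − 1.00 × 10^-2 = 6.24 × 10^-2 M
Ka = [H+][A-]/[HA] = (1.00 × 10^-2)² / 6.24 × 10^-2 = 1.60 × 10^-3
pKa = -log(1.60 × 10^-3) = 2.80

pKa = 2.80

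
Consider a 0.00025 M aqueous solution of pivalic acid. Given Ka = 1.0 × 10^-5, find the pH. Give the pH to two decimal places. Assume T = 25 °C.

(CH3)3CCOOH ⇌ (CH3)3CCOO- + H+
Ka = [H+]²/(0.00025 − [H+]) = 1.0 × 10^-5
Here C₀/Ka ≈ 25, so the small-[H+] approximation fails. Use the quadratic:
[H+] = [−1e-05 + √(1e-05² + 1e-08)]/2 = 4.52 × 10^-5 M
pH = −log[H+] = −log(4.52 × 10^-5) = 4.34

pH = 4.34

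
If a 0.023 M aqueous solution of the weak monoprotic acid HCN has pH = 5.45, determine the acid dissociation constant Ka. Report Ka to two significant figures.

[H+] = 10^(-5.45) = 3.55 × 10^-6 M
At equilibrium [HA] = 0.023 − 3.55 × 10^-6 = 2.30 × 10^-2 M
Ka = [H+][A-]/[HA] = (3.55 × 10^-6)² / 2.30 × 10^-2 = 5.5 × 10^-10

Ka = 5.5 × 10^-10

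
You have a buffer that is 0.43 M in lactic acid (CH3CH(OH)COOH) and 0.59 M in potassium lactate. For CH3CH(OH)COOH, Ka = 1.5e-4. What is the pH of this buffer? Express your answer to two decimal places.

pH = 3.96

pKa = −log(1.5 × 10^-4) = 3.824
Using pH = pKa + log([base]/[acid]) with [base]/[acid] = 0.59/0.43:
pH = 3.824 + (+0.137) = 3.96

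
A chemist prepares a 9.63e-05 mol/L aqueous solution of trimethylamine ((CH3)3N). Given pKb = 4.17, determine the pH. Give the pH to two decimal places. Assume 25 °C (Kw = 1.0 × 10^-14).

pH = 9.73

(CH3)3N + H2O ⇌ (CH3)3NH+ + OH-
Kb = 10^(−4.17) = 6.76 × 10^-5
From the ICE table, Kb = [OH-]²/(9.63e-05 − [OH-]) = 6.76 × 10^-5.
[OH-] is not negligible relative to C₀; solve [OH-]² + 6.76e-05·[OH-] − 6.51e-09 = 0.
[OH-] = (−Kb + √(Kb² + 4·Kb·C₀))/2 = 5.37 × 10^-5 M
pOH = 4.27, so pH = 14.00 − pOH = 9.73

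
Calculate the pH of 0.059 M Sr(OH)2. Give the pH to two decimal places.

pH = 13.07

Sr(OH)2 is a strong base (each formula unit releases 2 OH-); [OH-] = 0.118 M.
pOH = -log(0.118) = 0.93
pH = 14.00 - 0.93 = 13.07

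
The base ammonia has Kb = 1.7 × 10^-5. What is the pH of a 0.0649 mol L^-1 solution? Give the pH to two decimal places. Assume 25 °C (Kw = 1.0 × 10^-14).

pH = 11.02

NH3 + H2O ⇌ NH4+ + OH-
Kb = [OH-]²/(0.0649 − [OH-]) = 1.7 × 10^-5
Assume [OH-] ≪ 0.0649: [OH-] ≈ √(1.7 × 10^-5 × 0.0649) = 1.05 × 10^-3 M
([OH-]/C₀ = 1.6% < 5%, so the approximation holds.)
pOH = 2.98, so pH = 14.00 − pOH = 11.02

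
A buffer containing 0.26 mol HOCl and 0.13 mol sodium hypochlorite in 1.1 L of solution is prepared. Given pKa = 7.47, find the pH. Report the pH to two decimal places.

Using pH = pKa + log([base]/[acid]) with [base]/[acid] = 0.13/0.26:
pH = 7.47 + (-0.301) = 7.17

pH = 7.17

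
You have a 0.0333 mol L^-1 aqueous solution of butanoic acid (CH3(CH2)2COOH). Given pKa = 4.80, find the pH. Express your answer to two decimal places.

CH3(CH2)2COOH ⇌ CH3(CH2)2COO- + H+
Ka = 10^(−4.80) = 1.58 × 10^-5
From the ICE table, Ka = x²/(0.0333 − x) = 1.58 × 10^-5.
Assume x ≪ 0.0333: x ≈ √(1.58 × 10^-5 × 0.0333) = 7.25 × 10^-4 M
Check: 2.2% ionized — well under 5%, approximation valid.
pH = −log[H+] = −log(7.25 × 10^-4) = 3.14

pH = 3.14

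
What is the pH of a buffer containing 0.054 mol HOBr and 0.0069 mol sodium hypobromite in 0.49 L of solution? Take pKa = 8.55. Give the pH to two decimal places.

pH = 7.66

Henderson–Hasselbalch: pH = pKa + log([OBr-]/[HOBr]) = 8.55 + log(0.0069/0.054)
pH = 8.55 + (-0.894) = 7.66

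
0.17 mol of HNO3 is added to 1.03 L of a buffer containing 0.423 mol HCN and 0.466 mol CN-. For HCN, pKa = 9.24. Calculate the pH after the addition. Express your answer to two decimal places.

Added H+ converts CN- to HCN: HCN → 0.593 mol, CN- → 0.296 mol.
pH = pKa + log([A⁻]/[HA]) = 9.24 + log(0.296/0.593) = 9.24 -0.302

pH = 8.94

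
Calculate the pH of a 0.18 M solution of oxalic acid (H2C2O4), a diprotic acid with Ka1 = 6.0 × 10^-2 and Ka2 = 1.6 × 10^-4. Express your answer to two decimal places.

Ka1 ≫ Ka2, so treat the first dissociation as the only significant source of H+.
Ka1 = x²/(0.18 − x) = 6.0 × 10^-2
Solving the quadratic: x = (−Ka1 + √(Ka1² + 4·Ka1·C₀))/2 = 7.82 × 10^-2 M
pH = −log(7.82 × 10^-2) = 1.11

pH = 1.11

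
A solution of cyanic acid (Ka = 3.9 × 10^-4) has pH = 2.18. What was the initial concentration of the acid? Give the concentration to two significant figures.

[H+] = 10^(-2.18) = 6.61 × 10^-3 M = x
Ka = x²/(C₀ − x) ⇒ C₀ = x + x²/Ka
C₀ = 6.61 × 10^-3 + (6.61 × 10^-3)²/(3.9 × 10^-4) = 1.19 × 10^-1 M

C₀ = 1.2 × 10^-1 M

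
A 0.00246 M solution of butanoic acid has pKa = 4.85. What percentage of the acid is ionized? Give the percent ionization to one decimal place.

7.3%

CH3(CH2)2COOH ⇌ CH3(CH2)2COO- + H+; let x = [H+] at equilibrium.
Ka = 10^(−4.85) = 1.41 × 10^-5
Solve x² + 1.41e-05x − 3.47e-08 = 0 → x = 1.79 × 10^-4 M
% ionization = x/C₀ × 100% = 1.79 × 10^-4/0.00246 × 100% = 7.3%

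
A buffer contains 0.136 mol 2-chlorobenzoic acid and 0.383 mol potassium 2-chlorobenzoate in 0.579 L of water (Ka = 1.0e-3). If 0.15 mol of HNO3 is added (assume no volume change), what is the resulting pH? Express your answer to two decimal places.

pH = 2.91

After neutralization: n(ClC6H4COOH) = 0.286 mol, n(ClC6H4COO-) = 0.233 mol.
pKa = −log(1.0 × 10^-3) = 3.000
pH = pKa + log(n_ClC6H4COO-/n_ClC6H4COOH) = 3.000 + log(0.233/0.286) = 3.000 + (-0.089)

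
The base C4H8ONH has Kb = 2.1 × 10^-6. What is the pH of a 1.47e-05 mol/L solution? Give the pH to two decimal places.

pH = 8.66

C4H8ONH + H2O ⇌ C4H8ONH2+ + OH-
Kb = [OH-]²/(1.47e-05 − [OH-]) = 2.1 × 10^-6
[OH-] is not negligible relative to C₀; solve [OH-]² + 2.1e-06·[OH-] − 3.09e-11 = 0.
[OH-] = [−2.1e-06 + √(2.1e-06² + 1.23e-10)]/2 = 4.60 × 10^-6 M
pOH = 5.34, so pH = 14.00 − pOH = 8.66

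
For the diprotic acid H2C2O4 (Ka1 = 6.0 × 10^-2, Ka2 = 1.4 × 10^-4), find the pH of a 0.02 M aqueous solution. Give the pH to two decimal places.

Since Ka1 ≫ Ka2, the first ionization dominates [H+].
Ka1 = x²/(0.02 − x) = 6.0 × 10^-2
Solving the quadratic: x = (−Ka1 + √(Ka1² + 4·Ka1·C₀))/2 = 1.58 × 10^-2 M
pH = −log(1.58 × 10^-2) = 1.80

pH = 1.80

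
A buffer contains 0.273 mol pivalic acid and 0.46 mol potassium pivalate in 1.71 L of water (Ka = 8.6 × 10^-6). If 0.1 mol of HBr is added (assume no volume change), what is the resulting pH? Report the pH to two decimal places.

Added H+ converts (CH3)3CCOO- to (CH3)3CCOOH: (CH3)3CCOOH → 0.373 mol, (CH3)3CCOO- → 0.36 mol.
pKa = −log(8.6 × 10^-6) = 5.066
pH = pKa + log(n_(CH3)3CCOO-/n_(CH3)3CCOOH) = 5.066 + log(0.36/0.373) = 5.066 + (-0.015)

pH = 5.05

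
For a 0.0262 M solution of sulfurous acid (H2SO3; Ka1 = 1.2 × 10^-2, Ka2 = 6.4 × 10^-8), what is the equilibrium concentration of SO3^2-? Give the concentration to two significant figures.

First ionization gives [H+] ≈ [HSO3-] = 1.27 × 10^-2 M.
Second step: Ka2 = [H+][SO3^2-]/[HSO3-] ≈ [SO3^2-] (since [H+] ≈ [HSO3-]).
So [SO3^2-] ≈ Ka2.

6.4 × 10^-8 M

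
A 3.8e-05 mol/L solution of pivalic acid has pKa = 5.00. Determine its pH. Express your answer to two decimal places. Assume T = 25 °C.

pH = 4.82

(CH3)3CCOOH ⇌ (CH3)3CCOO- + H+
Ka = 10^(−5.00) = 1.00 × 10^-5
Let x = [H+] at equilibrium. Ka = x²/(3.8e-05 − x).
The 5% rule fails; solving x² + Ka·x − Ka·C₀ = 0 exactly:
x = (−Ka + √(Ka² + 4·Ka·C₀))/2 = 1.51 × 10^-5 M
pH = −log(1.51 × 10^-5) = 4.82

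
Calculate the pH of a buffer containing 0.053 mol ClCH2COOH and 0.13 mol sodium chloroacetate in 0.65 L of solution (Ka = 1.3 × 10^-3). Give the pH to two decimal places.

pH = 3.28

pKa = −log(1.3 × 10^-3) = 2.886
Henderson–Hasselbalch: pH = pKa + log([ClCH2COO-]/[ClCH2COOH]) = 2.886 + log(0.13/0.053)
pH = 2.886 + (+0.390) = 3.28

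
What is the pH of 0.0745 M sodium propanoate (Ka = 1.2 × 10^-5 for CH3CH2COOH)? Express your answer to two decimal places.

pH = 8.90

CH3CH2COO- is the conjugate base of the weak acid CH3CH2COOH.
Kb = Kw/Ka = 1.0×10^-14 / 1.2 × 10^-5 = 8.33 × 10^-10
From the ICE table, Kb = x²/(0.0745 − x) = 8.33 × 10^-10.
Neglecting x in the denominator: x = √(8.33 × 10^-10 × 0.0745) = 7.88 × 10^-6 M
pOH = 5.10, so pH = 14.00 − pOH = 8.90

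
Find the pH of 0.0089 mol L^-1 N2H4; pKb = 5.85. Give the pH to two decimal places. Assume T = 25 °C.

N2H4 + H2O ⇌ N2H5+ + OH-
Kb = 10^(−5.85) = 1.41 × 10^-6
Let x = [OH-] at equilibrium. Kb = x²/(0.0089 − x).
Neglecting x in the denominator: x = √(1.41 × 10^-6 × 0.0089) = 1.12 × 10^-4 M
pOH = −log(1.12 × 10^-4) = 3.95; pH = 14.00 − 3.95 = 10.05

pH = 10.05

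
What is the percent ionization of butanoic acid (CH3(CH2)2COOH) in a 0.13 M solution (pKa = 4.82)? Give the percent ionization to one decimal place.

CH3(CH2)2COOH ⇌ CH3(CH2)2COO- + H+; let x = [H+] at equilibrium.
Ka = 10^(−4.82) = 1.51 × 10^-5
x ≈ √(Ka·C₀) = √(1.51 × 10^-5 × 0.13) = 1.40 × 10^-3 M
Fraction ionized = 1.40 × 10^-3 / 0.13 = 0.0108 → 1.1%

1.1%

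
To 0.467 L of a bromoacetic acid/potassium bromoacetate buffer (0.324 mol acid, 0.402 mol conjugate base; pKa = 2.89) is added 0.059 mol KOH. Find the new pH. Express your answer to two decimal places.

OH- converts BrCH2COOH to BrCH2COO-: BrCH2COOH → 0.265 mol, BrCH2COO- → 0.461 mol.
Henderson–Hasselbalch with mole ratio 0.461/0.265: pH = 2.89 + (+0.240)

pH = 3.13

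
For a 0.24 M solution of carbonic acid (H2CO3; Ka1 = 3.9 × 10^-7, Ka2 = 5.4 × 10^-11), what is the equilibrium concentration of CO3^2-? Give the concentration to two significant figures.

First ionization gives [H+] ≈ [HCO3-] = 3.06 × 10^-4 M.
Second step: Ka2 = [H+][CO3^2-]/[HCO3-] ≈ [CO3^2-] (since [H+] ≈ [HCO3-]).
So [CO3^2-] ≈ Ka2.

5.4 × 10^-11 M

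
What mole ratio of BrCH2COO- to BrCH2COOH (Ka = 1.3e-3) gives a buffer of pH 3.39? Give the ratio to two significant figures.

ratio = 3.2

pKa = -log(1.3 × 10^-3) = 2.886
pH = pKa + log(r) ⇒ log(r) = 3.39 − 2.886 = +0.504
r = [BrCH2COO-]/[BrCH2COOH] = 10^(+0.504) = 3.19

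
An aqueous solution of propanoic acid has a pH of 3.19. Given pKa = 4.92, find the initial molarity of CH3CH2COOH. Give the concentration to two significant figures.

C₀ = 3.5 × 10^-2 M

[H+] = 10^(-3.19) = 6.46 × 10^-4 M = x
Ka = 10^(−4.92) = 1.20 × 10^-5
Ka = x²/(C₀ − x) ⇒ C₀ = x + x²/Ka
C₀ = 6.46 × 10^-4 + (6.46 × 10^-4)²/(1.20 × 10^-5) = 3.54 × 10^-2 M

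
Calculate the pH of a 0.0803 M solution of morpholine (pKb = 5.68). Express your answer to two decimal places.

pH = 10.61

C4H8ONH + H2O ⇌ C4H8ONH2+ + OH-
Kb = 10^(−5.68) = 2.09 × 10^-6
Kb = x²/(0.0803 − x) = 2.09 × 10^-6
Since Kb ≪ C₀, x ≈ √(Kb·C₀) = 4.10 × 10^-4 M.
(x/C₀ = 0.51% < 5%, so the approximation holds.)
pOH = 3.39, so pH = 14.00 − pOH = 10.61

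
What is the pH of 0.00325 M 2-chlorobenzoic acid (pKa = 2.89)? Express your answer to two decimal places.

pH = 2.82

ClC6H4COOH ⇌ ClC6H4COO- + H+
Ka = 10^(−2.89) = 1.29 × 10^-3
Let x = [H+] at equilibrium. Ka = x²/(0.00325 − x).
Here C₀/Ka ≈ 2.52, so the small-x approximation fails. Use the quadratic:
x = [−0.00129 + √(0.00129² + 1.68e-05)]/2 = 1.50 × 10^-3 M
pH = −log[H+] = −log(1.50 × 10^-3) = 2.82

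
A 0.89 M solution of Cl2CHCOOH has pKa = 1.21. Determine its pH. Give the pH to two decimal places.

pH = 0.69

Cl2CHCOOH ⇌ Cl2CHCOO- + H+
Ka = 10^(−1.21) = 6.17 × 10^-2
From the ICE table, Ka = x²/(0.89 − x) = 6.17 × 10^-2.
Here C₀/Ka ≈ 14.4, so the small-x approximation fails. Use the quadratic:
x = [−0.0617 + √(0.0617² + 0.22)]/2 = 2.06 × 10^-1 M
pH = −log[H+] = −log(2.06 × 10^-1) = 0.69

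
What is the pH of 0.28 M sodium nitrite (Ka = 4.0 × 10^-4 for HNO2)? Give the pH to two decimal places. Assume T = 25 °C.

pH = 8.42

NO2- is the conjugate base of the weak acid HNO2.
Kb = Kw/Ka = 1.0×10^-14 / 4.0 × 10^-4 = 2.50 × 10^-11
Let x = [OH-] at equilibrium. Kb = x²/(0.28 − x).
Neglecting x in the denominator: x = √(2.50 × 10^-11 × 0.28) = 2.65 × 10^-6 M
(x/C₀ = 0.00094% < 5%, so the approximation holds.)
pOH = −log(2.65 × 10^-6) = 5.58; pH = 14.00 − 5.58 = 8.42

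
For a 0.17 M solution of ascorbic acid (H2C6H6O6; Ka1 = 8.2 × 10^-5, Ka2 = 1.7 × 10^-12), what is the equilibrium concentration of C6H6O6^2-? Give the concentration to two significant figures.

First ionization gives [H+] ≈ [HC6H6O6-] = 3.73 × 10^-3 M.
Second step: Ka2 = [H+][C6H6O6^2-]/[HC6H6O6-] ≈ [C6H6O6^2-] (since [H+] ≈ [HC6H6O6-]).
So [C6H6O6^2-] ≈ Ka2.

1.7 × 10^-12 M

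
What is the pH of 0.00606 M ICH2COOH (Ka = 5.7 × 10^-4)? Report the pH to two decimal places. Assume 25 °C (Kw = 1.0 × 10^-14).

ICH2COOH ⇌ ICH2COO- + H+
Let x = [H+] at equilibrium. Ka = x²/(0.00606 − x).
Here C₀/Ka ≈ 10.6, so the small-x approximation fails. Use the quadratic:
x = (−Ka + √(Ka² + 4·Ka·C₀))/2 = 1.60 × 10^-3 M
pH = −log(1.60 × 10^-3) = 2.80

pH = 2.80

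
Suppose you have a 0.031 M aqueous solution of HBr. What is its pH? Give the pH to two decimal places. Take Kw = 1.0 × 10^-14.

pH = 1.51

HBr is a strong acid and dissociates completely, so [H+] = 0.031 M.
pH = -log(0.031) = 1.51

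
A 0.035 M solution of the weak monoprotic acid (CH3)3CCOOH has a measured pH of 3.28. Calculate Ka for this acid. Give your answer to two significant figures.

Ka = 8.0 × 10^-6

[H+] = 10^(-3.28) = 5.25 × 10^-4 M
At equilibrium [HA] = 0.035 − 5.25 × 10^-4 = 3.45 × 10^-2 M
Ka = [H+][A-]/[HA] = (5.25 × 10^-4)² / 3.45 × 10^-2 = 8.0 × 10^-6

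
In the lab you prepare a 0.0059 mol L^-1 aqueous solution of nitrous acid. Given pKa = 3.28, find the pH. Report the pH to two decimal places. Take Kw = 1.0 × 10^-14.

HNO2 ⇌ NO2- + H+
Ka = 10^(−3.28) = 5.25 × 10^-4
From the ICE table, Ka = [H+]²/(0.0059 − [H+]) = 5.25 × 10^-4.
Here C₀/Ka ≈ 11.2, so the small-[H+] approximation fails. Use the quadratic:
[H+] = [−0.000525 + √(0.000525² + 1.24e-05)]/2 = 1.52 × 10^-3 M
pH = −log[H+] = −log(1.52 × 10^-3) = 2.82

pH = 2.82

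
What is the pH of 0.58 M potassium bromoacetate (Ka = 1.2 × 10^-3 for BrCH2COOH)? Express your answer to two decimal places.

pH = 8.34

BrCH2COO- is the conjugate base of the weak acid BrCH2COOH.
Kb = Kw/Ka = 1.0×10^-14 / 1.2 × 10^-3 = 8.33 × 10^-12
Kb = x²/(0.58 − x) = 8.33 × 10^-12
Neglecting x in the denominator: x = √(8.33 × 10^-12 × 0.58) = 2.20 × 10^-6 M
pOH = −log(2.20 × 10^-6) = 5.66; pH = 14.00 − 5.66 = 8.34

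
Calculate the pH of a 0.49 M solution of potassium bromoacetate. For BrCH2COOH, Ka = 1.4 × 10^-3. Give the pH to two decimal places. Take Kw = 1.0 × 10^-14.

BrCH2COO- is the conjugate base of the weak acid BrCH2COOH.
Kb = Kw/Ka = 1.0×10^-14 / 1.4 × 10^-3 = 7.14 × 10^-12
Let x = [OH-] at equilibrium. Kb = x²/(0.49 − x).
Assume x ≪ 0.49: x ≈ √(7.14 × 10^-12 × 0.49) = 1.87 × 10^-6 M
(x/C₀ = 0.00038% < 5%, so the approximation holds.)
pOH = −log(1.87 × 10^-6) = 5.73; pH = 14.00 − 5.73 = 8.27

pH = 8.27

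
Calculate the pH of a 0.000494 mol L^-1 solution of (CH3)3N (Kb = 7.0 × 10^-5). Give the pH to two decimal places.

(CH3)3N + H2O ⇌ (CH3)3NH+ + OH-
Kb = [OH-]²/(0.000494 − [OH-]) = 7.0 × 10^-5
[OH-] is not negligible relative to C₀; solve [OH-]² + 7e-05·[OH-] − 3.46e-08 = 0.
[OH-] = [−7e-05 + √(7e-05² + 1.38e-07)]/2 = 1.54 × 10^-4 M
pOH = −log(1.54 × 10^-4) = 3.81; pH = 14.00 − 3.81 = 10.19

pH = 10.19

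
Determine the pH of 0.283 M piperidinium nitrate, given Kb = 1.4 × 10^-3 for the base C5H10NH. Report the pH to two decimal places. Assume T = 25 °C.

pH = 5.85

C5H10NH2+ is the conjugate acid of the weak base C5H10NH.
Ka = Kw/Kb = 1.0×10^-14 / 1.4 × 10^-3 = 7.14 × 10^-12
From the ICE table, Ka = [H+]²/(0.283 − [H+]) = 7.14 × 10^-12.
Since Ka ≪ C₀, [H+] ≈ √(Ka·C₀) = 1.42 × 10^-6 M.
([H+]/C₀ = 0.0005% < 5%, so the approximation holds.)
pH = −log[H+] = −log(1.42 × 10^-6) = 5.85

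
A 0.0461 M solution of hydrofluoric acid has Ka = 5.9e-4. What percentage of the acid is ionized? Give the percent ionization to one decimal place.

10.7%

HF ⇌ F- + H+; let x = [H+] at equilibrium.
Ka = x²/(C₀ − x); solving the quadratic gives x = 4.93 × 10^-3 M.
% ionization = x/C₀ × 100% = 4.93 × 10^-3/0.0461 × 100% = 10.7%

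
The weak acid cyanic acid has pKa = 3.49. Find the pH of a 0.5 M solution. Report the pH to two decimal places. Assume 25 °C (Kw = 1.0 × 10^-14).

pH = 1.90

HOCN ⇌ OCN- + H+
Ka = 10^(−3.49) = 3.24 × 10^-4
Ka = [H+]²/(0.5 − [H+]) = 3.24 × 10^-4
Neglecting [H+] in the denominator: [H+] = √(3.24 × 10^-4 × 0.5) = 1.27 × 10^-2 M
pH = −log[H+] = −log(1.27 × 10^-2) = 1.90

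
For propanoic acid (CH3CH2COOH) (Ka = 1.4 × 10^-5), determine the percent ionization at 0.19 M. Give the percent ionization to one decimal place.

0.9%

CH3CH2COOH ⇌ CH3CH2COO- + H+; let x = [H+] at equilibrium.
x ≈ √(Ka·C₀) = √(1.4 × 10^-5 × 0.19) = 1.63 × 10^-3 M
% ionization = x/C₀ × 100% = 1.63 × 10^-3/0.19 × 100% = 0.9%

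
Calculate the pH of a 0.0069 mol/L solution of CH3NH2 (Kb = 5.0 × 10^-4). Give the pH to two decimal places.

pH = 11.21

CH3NH2 + H2O ⇌ CH3NH3+ + OH-
From the ICE table, Kb = [OH-]²/(0.0069 − [OH-]) = 5.0 × 10^-4.
[OH-] is not negligible relative to C₀; solve [OH-]² + 0.0005·[OH-] − 3.45e-06 = 0.
[OH-] = [−0.0005 + √(0.0005² + 1.38e-05)]/2 = 1.62 × 10^-3 M
pOH = −log(1.62 × 10^-3) = 2.79; pH = 14.00 − 2.79 = 11.21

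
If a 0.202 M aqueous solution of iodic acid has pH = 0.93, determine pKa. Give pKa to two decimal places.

[H+] = 10^(-0.93) = 1.17 × 10^-1 M
At equilibrium [HA] = 0.202 − 1.17 × 10^-1 = 8.50 × 10^-2 M
Ka = [H+][A-]/[HA] = (1.17 × 10^-1)² / 8.50 × 10^-2 = 1.61 × 10^-1
pKa = -log(1.61 × 10^-1) = 0.79

pKa = 0.79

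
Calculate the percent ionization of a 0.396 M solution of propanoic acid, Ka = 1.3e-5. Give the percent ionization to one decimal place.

0.6%

CH3CH2COOH ⇌ CH3CH2COO- + H+; let x = [H+] at equilibrium.
x ≈ √(Ka·C₀) = √(1.3 × 10^-5 × 0.396) = 2.27 × 10^-3 M
% ionization = x/C₀ × 100% = 2.27 × 10^-3/0.396 × 100% = 0.6%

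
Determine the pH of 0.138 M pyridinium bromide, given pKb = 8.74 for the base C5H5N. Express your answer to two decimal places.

pH = 3.06

C5H5NH+ is the conjugate acid of the weak base C5H5N.
Kb = 10^(−8.74) = 1.82 × 10^-9
Ka = Kw/Kb = 1.0×10^-14 / 1.82 × 10^-9 = 5.49 × 10^-6
From the ICE table, Ka = x²/(0.138 − x) = 5.49 × 10^-6.
Since Ka ≪ C₀, x ≈ √(Ka·C₀) = 8.70 × 10^-4 M.
Check: 0.63% ionized — well under 5%, approximation valid.
pH = −log(8.70 × 10^-4) = 3.06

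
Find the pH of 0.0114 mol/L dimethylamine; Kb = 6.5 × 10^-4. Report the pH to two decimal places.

pH = 11.38

(CH3)2NH + H2O ⇌ (CH3)2NH2+ + OH-
From the ICE table, Kb = x²/(0.0114 − x) = 6.5 × 10^-4.
x is not negligible relative to C₀; solve x² + 0.00065·x − 7.41e-06 = 0.
x = (−Kb + √(Kb² + 4·Kb·C₀))/2 = 2.42 × 10^-3 M
pOH = −log(2.42 × 10^-3) = 2.62; pH = 14.00 − 2.62 = 11.38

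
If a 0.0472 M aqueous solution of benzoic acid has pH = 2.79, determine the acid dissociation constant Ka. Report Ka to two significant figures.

[H+] = 10^(-2.79) = 1.62 × 10^-3 M
At equilibrium [HA] = 0.0472 − 1.62 × 10^-3 = 4.56 × 10^-2 M
Ka = [H+][A-]/[HA] = (1.62 × 10^-3)² / 4.56 × 10^-2 = 5.8 × 10^-5

Ka = 5.8 × 10^-5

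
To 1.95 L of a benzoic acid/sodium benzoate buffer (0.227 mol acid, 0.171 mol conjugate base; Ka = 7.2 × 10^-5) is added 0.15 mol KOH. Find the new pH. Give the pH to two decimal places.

pH = 4.76

OH- converts C6H5COOH to C6H5COO-: C6H5COOH → 0.077 mol, C6H5COO- → 0.321 mol.
pKa = −log(7.2 × 10^-5) = 4.143
pH = pKa + log([A⁻]/[HA]) = 4.143 + log(0.321/0.077) = 4.143 +0.620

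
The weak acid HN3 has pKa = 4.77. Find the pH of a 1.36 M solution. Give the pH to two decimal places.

pH = 2.32

HN3 ⇌ N3- + H+
Ka = 10^(−4.77) = 1.70 × 10^-5
From the ICE table, Ka = x²/(1.36 − x) = 1.70 × 10^-5.
Assume x ≪ 1.36: x ≈ √(1.70 × 10^-5 × 1.36) = 4.81 × 10^-3 M
pH = −log[H+] = −log(4.81 × 10^-3) = 2.32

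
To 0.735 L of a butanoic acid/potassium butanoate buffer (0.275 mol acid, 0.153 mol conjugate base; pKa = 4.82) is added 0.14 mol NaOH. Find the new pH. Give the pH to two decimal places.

After neutralization: n(CH3(CH2)2COOH) = 0.135 mol, n(CH3(CH2)2COO-) = 0.293 mol.
pH = pKa + log(n_CH3(CH2)2COO-/n_CH3(CH2)2COOH) = 4.82 + log(0.293/0.135) = 4.82 + (+0.337)

pH = 5.16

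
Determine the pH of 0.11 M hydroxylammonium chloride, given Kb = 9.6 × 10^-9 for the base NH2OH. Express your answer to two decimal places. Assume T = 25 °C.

NH3OH+ is the conjugate acid of the weak base NH2OH.
Ka = Kw/Kb = 1.0×10^-14 / 9.6 × 10^-9 = 1.04 × 10^-6
From the ICE table, Ka = x²/(0.11 − x) = 1.04 × 10^-6.
Neglecting x in the denominator: x = √(1.04 × 10^-6 × 0.11) = 3.38 × 10^-4 M
pH = −log[H+] = −log(3.38 × 10^-4) = 3.47

pH = 3.47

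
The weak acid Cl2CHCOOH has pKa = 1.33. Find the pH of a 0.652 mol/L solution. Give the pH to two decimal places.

Cl2CHCOOH ⇌ Cl2CHCOO- + H+
Ka = 10^(−1.33) = 4.68 × 10^-2
Let x = [H+] at equilibrium. Ka = x²/(0.652 − x).
The 5% rule fails; solving x² + Ka·x − Ka·C₀ = 0 exactly:
x = [−0.0468 + √(0.0468² + 0.122)]/2 = 1.53 × 10^-1 M
pH = −log[H+] = −log(1.53 × 10^-1) = 0.82

pH = 0.82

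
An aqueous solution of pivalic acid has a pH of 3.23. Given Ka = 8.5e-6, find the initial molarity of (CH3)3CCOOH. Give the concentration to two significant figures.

[H+] = 10^(-3.23) = 5.89 × 10^-4 M = x
Ka = x²/(C₀ − x) ⇒ C₀ = x + x²/Ka
C₀ = 5.89 × 10^-4 + (5.89 × 10^-4)²/(8.5 × 10^-6) = 4.14 × 10^-2 M

C₀ = 4.1 × 10^-2 M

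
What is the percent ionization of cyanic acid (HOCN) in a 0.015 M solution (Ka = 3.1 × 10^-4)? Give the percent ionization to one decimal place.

13.4%

HOCN ⇌ OCN- + H+; let x = [H+] at equilibrium.
Ka = x²/(C₀ − x); solving the quadratic gives x = 2.01 × 10^-3 M.
% ionization = x/C₀ × 100% = 2.01 × 10^-3/0.015 × 100% = 13.4%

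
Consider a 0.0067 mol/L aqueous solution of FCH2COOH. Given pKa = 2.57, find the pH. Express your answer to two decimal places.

FCH2COOH ⇌ FCH2COO- + H+
Ka = 10^(−2.57) = 2.69 × 10^-3
From the ICE table, Ka = [H+]²/(0.0067 − [H+]) = 2.69 × 10^-3.
The 5% rule fails; solving [H+]² + Ka·[H+] − Ka·C₀ = 0 exactly:
[H+] = [−0.00269 + √(0.00269² + 7.21e-05)]/2 = 3.11 × 10^-3 M
pH = −log[H+] = −log(3.11 × 10^-3) = 2.51

pH = 2.51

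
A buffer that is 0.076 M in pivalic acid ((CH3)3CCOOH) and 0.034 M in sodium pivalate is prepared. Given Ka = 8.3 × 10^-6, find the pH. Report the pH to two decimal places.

pH = 4.73

pKa = −log(8.3 × 10^-6) = 5.081
Henderson–Hasselbalch: pH = pKa + log([(CH3)3CCOO-]/[(CH3)3CCOOH]) = 5.081 + log(0.034/0.076)
pH = 5.081 + (-0.349) = 4.73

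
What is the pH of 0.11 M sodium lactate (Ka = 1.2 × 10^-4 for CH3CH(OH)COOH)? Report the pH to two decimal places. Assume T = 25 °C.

CH3CH(OH)COO- is the conjugate base of the weak acid CH3CH(OH)COOH.
Kb = Kw/Ka = 1.0×10^-14 / 1.2 × 10^-4 = 8.33 × 10^-11
From the ICE table, Kb = [OH-]²/(0.11 − [OH-]) = 8.33 × 10^-11.
Assume [OH-] ≪ 0.11: [OH-] ≈ √(8.33 × 10^-11 × 0.11) = 3.03 × 10^-6 M
([OH-]/C₀ = 0.0028% < 5%, so the approximation holds.)
pOH = −log(3.03 × 10^-6) = 5.52; pH = 14.00 − 5.52 = 8.48

pH = 8.48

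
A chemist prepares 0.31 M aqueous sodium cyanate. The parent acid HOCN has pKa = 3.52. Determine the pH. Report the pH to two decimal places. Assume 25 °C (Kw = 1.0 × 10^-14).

pH = 8.51

OCN- is the conjugate base of the weak acid HOCN.
Ka = 10^(−3.52) = 3.02 × 10^-4
Kb = Kw/Ka = 1.0×10^-14 / 3.02 × 10^-4 = 3.31 × 10^-11
Kb = x²/(0.31 − x) = 3.31 × 10^-11
Neglecting x in the denominator: x = √(3.31 × 10^-11 × 0.31) = 3.20 × 10^-6 M
Check: 0.001% ionized — well under 5%, approximation valid.
pOH = −log(3.20 × 10^-6) = 5.49; pH = 14.00 − 5.49 = 8.51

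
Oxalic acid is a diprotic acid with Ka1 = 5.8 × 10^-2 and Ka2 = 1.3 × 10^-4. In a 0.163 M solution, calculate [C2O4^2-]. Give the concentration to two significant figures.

1.3 × 10^-4 M

First ionization gives [H+] ≈ [HC2O4-] = 7.25 × 10^-2 M.
Second step: Ka2 = [H+][C2O4^2-]/[HC2O4-] ≈ [C2O4^2-] (since [H+] ≈ [HC2O4-]).
So [C2O4^2-] ≈ Ka2.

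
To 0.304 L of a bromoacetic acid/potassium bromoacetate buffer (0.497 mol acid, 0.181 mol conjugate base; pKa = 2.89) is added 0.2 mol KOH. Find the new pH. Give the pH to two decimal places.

OH- converts BrCH2COOH to BrCH2COO-: BrCH2COOH → 0.297 mol, BrCH2COO- → 0.381 mol.
pH = pKa + log([A⁻]/[HA]) = 2.89 + log(0.381/0.297) = 2.89 +0.108

pH = 3.00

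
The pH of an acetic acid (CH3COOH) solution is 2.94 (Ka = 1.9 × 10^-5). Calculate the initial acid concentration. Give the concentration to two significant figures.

[H+] = 10^(-2.94) = 1.15 × 10^-3 M = x
Ka = x²/(C₀ − x) ⇒ C₀ = x + x²/Ka
C₀ = 1.15 × 10^-3 + (1.15 × 10^-3)²/(1.9 × 10^-5) = 7.08 × 10^-2 M

C₀ = 7.1 × 10^-2 M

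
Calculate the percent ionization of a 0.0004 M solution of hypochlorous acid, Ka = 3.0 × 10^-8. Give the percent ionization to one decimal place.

HOCl ⇌ OCl- + H+; let x = [H+] at equilibrium.
x ≈ √(Ka·C₀) = √(3.0 × 10^-8 × 0.0004) = 3.46 × 10^-6 M
% ionization = x/C₀ × 100% = 3.46 × 10^-6/0.0004 × 100% = 0.9%

0.9%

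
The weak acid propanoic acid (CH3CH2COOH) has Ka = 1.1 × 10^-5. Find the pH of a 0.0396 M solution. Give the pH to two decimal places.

CH3CH2COOH ⇌ CH3CH2COO- + H+
From the ICE table, Ka = [H+]²/(0.0396 − [H+]) = 1.1 × 10^-5.
Neglecting [H+] in the denominator: [H+] = √(1.1 × 10^-5 × 0.0396) = 6.60 × 10^-4 M
pH = −log[H+] = −log(6.60 × 10^-4) = 3.18

pH = 3.18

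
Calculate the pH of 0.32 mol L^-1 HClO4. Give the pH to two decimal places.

pH = 0.49

HClO4 is a strong acid and dissociates completely, so [H+] = 0.32 M.
pH = -log(0.32) = 0.49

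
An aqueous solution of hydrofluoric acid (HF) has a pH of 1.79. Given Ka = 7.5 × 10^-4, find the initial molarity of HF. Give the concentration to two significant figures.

C₀ = 3.7 × 10^-1 M

[H+] = 10^(-1.79) = 1.62 × 10^-2 M = x
Ka = x²/(C₀ − x) ⇒ C₀ = x + x²/Ka
C₀ = 1.62 × 10^-2 + (1.62 × 10^-2)²/(7.5 × 10^-4) = 3.66 × 10^-1 M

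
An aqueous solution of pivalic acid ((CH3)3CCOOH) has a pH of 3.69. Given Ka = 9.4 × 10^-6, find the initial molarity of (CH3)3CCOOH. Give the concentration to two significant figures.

C₀ = 4.6 × 10^-3 M

[H+] = 10^(-3.69) = 2.04 × 10^-4 M = x
Ka = x²/(C₀ − x) ⇒ C₀ = x + x²/Ka
C₀ = 2.04 × 10^-4 + (2.04 × 10^-4)²/(9.4 × 10^-6) = 4.63 × 10^-3 M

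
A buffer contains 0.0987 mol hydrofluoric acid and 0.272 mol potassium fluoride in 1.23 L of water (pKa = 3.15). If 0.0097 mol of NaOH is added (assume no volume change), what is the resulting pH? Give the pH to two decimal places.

pH = 3.65

OH- converts HF to F-: HF → 0.089 mol, F- → 0.282 mol.
pH = pKa + log(n_F-/n_HF) = 3.15 + log(0.282/0.089) = 3.15 + (+0.501)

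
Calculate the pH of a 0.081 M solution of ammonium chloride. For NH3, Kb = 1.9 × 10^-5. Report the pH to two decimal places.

pH = 5.19

NH4+ is the conjugate acid of the weak base NH3.
Ka = Kw/Kb = 1.0×10^-14 / 1.9 × 10^-5 = 5.26 × 10^-10
From the ICE table, Ka = x²/(0.081 − x) = 5.26 × 10^-10.
Neglecting x in the denominator: x = √(5.26 × 10^-10 × 0.081) = 6.53 × 10^-6 M
pH = −log(6.53 × 10^-6) = 5.19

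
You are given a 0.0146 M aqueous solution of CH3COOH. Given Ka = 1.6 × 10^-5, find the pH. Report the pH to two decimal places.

CH3COOH ⇌ CH3COO- + H+
Let x = [H+] at equilibrium. Ka = x²/(0.0146 − x).
Since Ka ≪ C₀, x ≈ √(Ka·C₀) = 4.83 × 10^-4 M.
pH = −log(4.83 × 10^-4) = 3.32

pH = 3.32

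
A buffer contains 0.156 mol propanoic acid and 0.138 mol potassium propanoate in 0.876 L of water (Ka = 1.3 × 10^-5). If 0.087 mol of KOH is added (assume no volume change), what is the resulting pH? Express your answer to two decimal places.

pH = 5.40

OH- converts CH3CH2COOH to CH3CH2COO-: CH3CH2COOH → 0.069 mol, CH3CH2COO- → 0.225 mol.
pKa = −log(1.3 × 10^-5) = 4.886
pH = pKa + log(n_CH3CH2COO-/n_CH3CH2COOH) = 4.886 + log(0.225/0.069) = 4.886 + (+0.513)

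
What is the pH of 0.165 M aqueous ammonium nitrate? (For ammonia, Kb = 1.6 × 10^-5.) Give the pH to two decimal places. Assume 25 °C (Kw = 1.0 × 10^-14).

pH = 4.99

NH4+ is the conjugate acid of the weak base NH3.
Ka = Kw/Kb = 1.0×10^-14 / 1.6 × 10^-5 = 6.25 × 10^-10
From the ICE table, Ka = [H+]²/(0.165 − [H+]) = 6.25 × 10^-10.
Neglecting [H+] in the denominator: [H+] = √(6.25 × 10^-10 × 0.165) = 1.02 × 10^-5 M
Check: 0.0062% ionized — well under 5%, approximation valid.
pH = −log(1.02 × 10^-5) = 4.99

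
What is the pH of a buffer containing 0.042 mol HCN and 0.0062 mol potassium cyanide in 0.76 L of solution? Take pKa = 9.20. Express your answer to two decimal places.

Henderson–Hasselbalch: pH = pKa + log([CN-]/[HCN]) = 9.20 + log(0.0062/0.042)
pH = 9.20 + (-0.831) = 8.37

pH = 8.37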